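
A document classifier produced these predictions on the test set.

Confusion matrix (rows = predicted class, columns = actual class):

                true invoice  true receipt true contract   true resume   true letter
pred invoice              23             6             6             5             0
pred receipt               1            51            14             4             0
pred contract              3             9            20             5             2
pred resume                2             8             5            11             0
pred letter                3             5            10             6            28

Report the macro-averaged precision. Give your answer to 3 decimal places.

0.556

Per-class precision (TP/(TP+FP)):
  invoice: TP=23, FP=6+6+5+0=17 → 23/40 = 0.5750
  receipt: TP=51, FP=1+14+4+0=19 → 51/70 = 0.7286
  contract: TP=20, FP=3+9+5+2=19 → 20/39 = 0.5128
  resume: TP=11, FP=2+8+5+0=15 → 11/26 = 0.4231
  letter: TP=28, FP=3+5+10+6=24 → 28/52 = 0.5385
Macro-precision = mean = (0.5750 + 0.7286 + 0.5128 + 0.4231 + 0.5385) / 5 = 0.556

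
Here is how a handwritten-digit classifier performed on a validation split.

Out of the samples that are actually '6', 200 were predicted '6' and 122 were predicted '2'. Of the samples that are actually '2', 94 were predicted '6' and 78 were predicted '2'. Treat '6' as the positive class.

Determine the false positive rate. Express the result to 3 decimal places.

0.547

FPR = FP/(FP+TN) = 94/(94+78) = 0.547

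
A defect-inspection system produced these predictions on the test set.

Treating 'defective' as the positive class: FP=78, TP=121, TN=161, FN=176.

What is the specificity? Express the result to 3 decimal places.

0.674

Specificity = TN/(TN+FP) = 161/(161+78) = 0.674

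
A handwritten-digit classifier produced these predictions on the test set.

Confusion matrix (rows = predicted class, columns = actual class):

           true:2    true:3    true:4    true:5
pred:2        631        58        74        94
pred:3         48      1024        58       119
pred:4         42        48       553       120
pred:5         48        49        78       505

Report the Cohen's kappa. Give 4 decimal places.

0.6814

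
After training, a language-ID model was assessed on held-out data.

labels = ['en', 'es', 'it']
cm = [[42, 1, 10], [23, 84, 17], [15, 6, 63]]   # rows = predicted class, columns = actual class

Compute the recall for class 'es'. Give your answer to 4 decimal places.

Treat 'es' as positive and all other classes as negative.
recall = TP/(TP+FN).
es: TP=84, FN=1+6=7 → 84/91 = 0.92308

0.9231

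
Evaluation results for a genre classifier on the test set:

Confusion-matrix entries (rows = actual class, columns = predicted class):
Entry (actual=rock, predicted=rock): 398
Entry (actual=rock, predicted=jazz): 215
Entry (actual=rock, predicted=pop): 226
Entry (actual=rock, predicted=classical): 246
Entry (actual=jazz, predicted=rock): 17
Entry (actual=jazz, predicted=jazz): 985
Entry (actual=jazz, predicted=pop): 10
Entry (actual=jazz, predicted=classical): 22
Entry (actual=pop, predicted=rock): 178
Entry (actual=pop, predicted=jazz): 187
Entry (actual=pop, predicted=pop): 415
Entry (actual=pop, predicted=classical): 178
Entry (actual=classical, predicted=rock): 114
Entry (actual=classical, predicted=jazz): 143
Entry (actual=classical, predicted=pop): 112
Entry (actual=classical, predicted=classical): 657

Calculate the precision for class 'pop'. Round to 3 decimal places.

0.544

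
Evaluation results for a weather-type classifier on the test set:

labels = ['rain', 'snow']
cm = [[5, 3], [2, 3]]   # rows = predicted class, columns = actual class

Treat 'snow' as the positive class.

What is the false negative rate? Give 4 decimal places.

0.5000

FNR = FN/(FN+TP) = 3/(3+3) = 0.5000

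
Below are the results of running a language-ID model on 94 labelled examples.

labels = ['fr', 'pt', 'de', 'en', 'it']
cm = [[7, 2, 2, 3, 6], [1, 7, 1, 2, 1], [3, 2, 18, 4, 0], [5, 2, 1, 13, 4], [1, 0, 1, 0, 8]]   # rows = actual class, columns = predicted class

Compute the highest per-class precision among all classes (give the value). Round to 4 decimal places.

Per-class precision (TP/(TP+FP)):
  fr: TP=7, FP=1+3+5+1=10 → 7/17 = 0.41176
  pt: TP=7, FP=2+2+2+0=6 → 7/13 = 0.53846
  de: TP=18, FP=2+1+1+1=5 → 18/23 = 0.78261
  en: TP=13, FP=3+2+4+0=9 → 13/22 = 0.59091
  it: TP=8, FP=6+1+0+4=11 → 8/19 = 0.42105
Highest is class 'de' with precision = 0.7826.

0.7826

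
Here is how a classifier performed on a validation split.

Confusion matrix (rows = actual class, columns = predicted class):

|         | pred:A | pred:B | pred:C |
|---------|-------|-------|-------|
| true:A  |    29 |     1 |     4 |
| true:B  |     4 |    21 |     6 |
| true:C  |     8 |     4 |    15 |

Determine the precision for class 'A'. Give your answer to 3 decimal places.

Take TP from the diagonal, FP from the rest of the 'A' prediction marginal, FN from the rest of the 'A' actual marginal.
precision = TP/(TP+FP).
A: TP=29, FP=4+8=12 → 29/41 = 0.7073

0.707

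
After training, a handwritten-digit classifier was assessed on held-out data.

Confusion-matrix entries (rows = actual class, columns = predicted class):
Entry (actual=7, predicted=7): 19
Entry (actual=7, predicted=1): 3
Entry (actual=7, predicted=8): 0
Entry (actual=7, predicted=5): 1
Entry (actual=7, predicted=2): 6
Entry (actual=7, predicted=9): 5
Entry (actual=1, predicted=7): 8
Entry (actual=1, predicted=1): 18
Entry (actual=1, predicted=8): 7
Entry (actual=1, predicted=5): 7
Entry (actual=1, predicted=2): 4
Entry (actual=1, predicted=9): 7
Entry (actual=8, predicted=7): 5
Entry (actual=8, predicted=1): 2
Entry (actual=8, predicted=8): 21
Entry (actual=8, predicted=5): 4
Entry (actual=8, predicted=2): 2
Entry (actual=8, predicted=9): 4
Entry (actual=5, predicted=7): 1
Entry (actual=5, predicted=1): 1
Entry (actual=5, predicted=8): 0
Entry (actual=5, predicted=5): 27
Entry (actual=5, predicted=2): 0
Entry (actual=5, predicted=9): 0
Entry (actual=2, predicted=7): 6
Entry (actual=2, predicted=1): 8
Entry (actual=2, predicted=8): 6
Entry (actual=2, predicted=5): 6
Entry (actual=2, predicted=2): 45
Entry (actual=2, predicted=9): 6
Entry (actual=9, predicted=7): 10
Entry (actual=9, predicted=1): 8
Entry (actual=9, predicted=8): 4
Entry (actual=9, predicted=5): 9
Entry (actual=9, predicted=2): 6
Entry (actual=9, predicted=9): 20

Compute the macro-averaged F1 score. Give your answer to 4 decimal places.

0.5173

Per-class F1 score (2·TP/(2·TP+FP+FN)):
  7: TP=19, FP=8+5+1+6+10=30, FN=3+0+1+6+5=15 → 38/83 = 0.45783
  1: TP=18, FP=3+2+1+8+8=22, FN=8+7+7+4+7=33 → 36/91 = 0.39560
  8: TP=21, FP=0+7+0+6+4=17, FN=5+2+4+2+4=17 → 42/76 = 0.55263
  5: TP=27, FP=1+7+4+6+9=27, FN=1+1+0+0+0=2 → 54/83 = 0.65060
  2: TP=45, FP=6+4+2+0+6=18, FN=6+8+6+6+6=32 → 90/140 = 0.64286
  9: TP=20, FP=5+7+4+0+6=22, FN=10+8+4+9+6=37 → 40/99 = 0.40404
Macro-F1 score = mean = (0.45783 + 0.39560 + 0.55263 + 0.65060 + 0.64286 + 0.40404) / 6 = 0.5173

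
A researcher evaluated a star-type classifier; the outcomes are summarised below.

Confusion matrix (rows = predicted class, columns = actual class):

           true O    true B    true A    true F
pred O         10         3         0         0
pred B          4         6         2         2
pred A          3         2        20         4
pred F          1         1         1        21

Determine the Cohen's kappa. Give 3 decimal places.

Observed agreement pₒ = trace/N = 57/80 = 0.7125
Expected agreement pₑ = Σ (rowᵢ·colᵢ)/N² = (18·13 + 12·14 + 23·29 + 27·24)/80² = 0.2683
κ = (pₒ − pₑ)/(1 − pₑ) = (0.7125 − 0.2683)/(1 − 0.2683) = 0.607

0.607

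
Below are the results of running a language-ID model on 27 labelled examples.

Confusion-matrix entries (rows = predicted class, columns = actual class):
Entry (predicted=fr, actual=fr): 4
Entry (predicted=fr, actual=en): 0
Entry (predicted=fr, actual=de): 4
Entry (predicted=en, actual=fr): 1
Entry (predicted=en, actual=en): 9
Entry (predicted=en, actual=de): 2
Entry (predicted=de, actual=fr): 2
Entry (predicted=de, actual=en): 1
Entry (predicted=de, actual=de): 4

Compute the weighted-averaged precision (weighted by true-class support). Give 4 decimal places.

Per-class precision (TP/(TP+FP)):
  fr: TP=4, FP=0+4=4 → 4/8 = 0.50000
  en: TP=9, FP=1+2=3 → 9/12 = 0.75000
  de: TP=4, FP=2+1=3 → 4/7 = 0.57143
Weighted-precision = Σ (supportᵢ/N)·precisionᵢ with N=27: (7/27)·0.50000 + (10/27)·0.75000 + (10/27)·0.57143 = 0.6190

0.6190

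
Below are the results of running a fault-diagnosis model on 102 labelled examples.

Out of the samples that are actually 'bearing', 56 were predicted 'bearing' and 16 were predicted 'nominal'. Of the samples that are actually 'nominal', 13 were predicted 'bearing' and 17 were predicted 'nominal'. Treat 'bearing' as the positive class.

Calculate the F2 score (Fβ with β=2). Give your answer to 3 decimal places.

0.784

Fβ = (1+β²)·TP / ((1+β²)·TP + β²·FN + FP), with β²=4
= 5·56 / (5·56 + 4·16 + 13) = 0.784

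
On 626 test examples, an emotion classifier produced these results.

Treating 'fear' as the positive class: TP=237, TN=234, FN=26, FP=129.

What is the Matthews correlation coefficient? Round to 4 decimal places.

0.5467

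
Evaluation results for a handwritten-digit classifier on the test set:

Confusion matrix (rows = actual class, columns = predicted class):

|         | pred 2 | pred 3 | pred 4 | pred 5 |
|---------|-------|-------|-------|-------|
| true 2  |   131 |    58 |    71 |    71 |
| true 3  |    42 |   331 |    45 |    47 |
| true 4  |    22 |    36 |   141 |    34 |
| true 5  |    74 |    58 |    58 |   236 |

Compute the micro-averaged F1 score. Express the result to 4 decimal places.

0.5766

Micro-averaging pools counts across classes: ΣTP=839, ΣFP=616, ΣFN=616.
Micro-F1 score = 2·TP/(2·TP+FP+FN) on pooled counts = 0.5766 (equals overall accuracy in single-label multiclass).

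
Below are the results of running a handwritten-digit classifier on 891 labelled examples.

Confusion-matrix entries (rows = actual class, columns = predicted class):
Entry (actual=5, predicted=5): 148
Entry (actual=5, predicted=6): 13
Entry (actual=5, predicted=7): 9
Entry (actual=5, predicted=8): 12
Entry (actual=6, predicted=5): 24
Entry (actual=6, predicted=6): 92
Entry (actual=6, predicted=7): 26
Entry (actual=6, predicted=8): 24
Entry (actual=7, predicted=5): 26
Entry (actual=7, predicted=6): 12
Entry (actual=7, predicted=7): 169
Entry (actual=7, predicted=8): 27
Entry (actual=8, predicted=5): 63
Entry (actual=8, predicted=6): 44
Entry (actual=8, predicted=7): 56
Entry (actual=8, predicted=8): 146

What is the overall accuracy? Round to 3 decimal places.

0.623

Accuracy = trace / total = (148+92+169+146=555) / 891 = 555/891 = 0.623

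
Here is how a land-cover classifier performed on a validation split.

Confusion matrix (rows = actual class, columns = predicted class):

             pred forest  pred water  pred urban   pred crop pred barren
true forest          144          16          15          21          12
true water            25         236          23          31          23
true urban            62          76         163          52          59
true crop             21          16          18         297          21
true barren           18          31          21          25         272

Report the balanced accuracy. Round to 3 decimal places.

Balanced accuracy = mean of per-class recall.
  forest: recall = 144/208 = 0.6923
  water: recall = 236/338 = 0.6982
  urban: recall = 163/412 = 0.3956
  crop: recall = 297/373 = 0.7962
  barren: recall = 272/367 = 0.7411
Mean = (0.6923 + 0.6982 + 0.3956 + 0.7962 + 0.7411) / 5 = 0.665

0.665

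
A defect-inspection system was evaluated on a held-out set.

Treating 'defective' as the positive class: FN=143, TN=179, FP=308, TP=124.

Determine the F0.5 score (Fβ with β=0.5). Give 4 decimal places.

0.3108

Fβ = (1+β²)·TP / ((1+β²)·TP + β²·FN + FP), with β²=1/4
= 1.25·124 / (1.25·124 + 0.25·143 + 308) = 0.3108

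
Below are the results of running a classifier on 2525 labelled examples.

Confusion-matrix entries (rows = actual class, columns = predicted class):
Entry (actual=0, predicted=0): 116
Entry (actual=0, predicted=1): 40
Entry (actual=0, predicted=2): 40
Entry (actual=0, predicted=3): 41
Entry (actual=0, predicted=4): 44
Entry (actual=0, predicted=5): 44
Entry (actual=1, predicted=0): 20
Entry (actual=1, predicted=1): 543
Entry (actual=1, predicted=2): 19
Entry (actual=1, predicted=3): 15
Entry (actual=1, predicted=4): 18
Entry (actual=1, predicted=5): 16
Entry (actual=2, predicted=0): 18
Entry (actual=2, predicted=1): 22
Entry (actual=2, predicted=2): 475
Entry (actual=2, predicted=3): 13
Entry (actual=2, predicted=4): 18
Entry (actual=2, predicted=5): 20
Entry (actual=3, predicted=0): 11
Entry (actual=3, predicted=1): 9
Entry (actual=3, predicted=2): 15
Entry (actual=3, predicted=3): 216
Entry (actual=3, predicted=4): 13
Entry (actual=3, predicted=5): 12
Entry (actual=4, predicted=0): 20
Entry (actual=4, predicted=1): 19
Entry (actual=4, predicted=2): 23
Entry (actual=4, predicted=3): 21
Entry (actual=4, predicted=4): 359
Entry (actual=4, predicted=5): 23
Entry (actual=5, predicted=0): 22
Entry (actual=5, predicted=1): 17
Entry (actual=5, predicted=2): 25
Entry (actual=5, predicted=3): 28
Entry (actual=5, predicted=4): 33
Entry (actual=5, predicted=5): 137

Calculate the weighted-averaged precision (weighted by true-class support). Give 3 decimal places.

0.723

Per-class precision (TP/(TP+FP)):
  0: TP=116, FP=20+18+11+20+22=91 → 116/207 = 0.5604
  1: TP=543, FP=40+22+9+19+17=107 → 543/650 = 0.8354
  2: TP=475, FP=40+19+15+23+25=122 → 475/597 = 0.7956
  3: TP=216, FP=41+15+13+21+28=118 → 216/334 = 0.6467
  4: TP=359, FP=44+18+18+13+33=126 → 359/485 = 0.7402
  5: TP=137, FP=44+16+20+12+23=115 → 137/252 = 0.5437
Weighted-precision = Σ (supportᵢ/N)·precisionᵢ with N=2525: (325/2525)·0.5604 + (631/2525)·0.8354 + (566/2525)·0.7956 + (276/2525)·0.6467 + (465/2525)·0.7402 + (262/2525)·0.5437 = 0.723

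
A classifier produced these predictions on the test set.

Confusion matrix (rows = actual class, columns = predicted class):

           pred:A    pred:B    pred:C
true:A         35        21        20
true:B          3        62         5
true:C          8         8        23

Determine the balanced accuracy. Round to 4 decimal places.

0.6453

Balanced accuracy = mean of per-class recall.
  A: recall = 35/76 = 0.46053
  B: recall = 62/70 = 0.88571
  C: recall = 23/39 = 0.58974
Mean = (0.46053 + 0.88571 + 0.58974) / 3 = 0.6453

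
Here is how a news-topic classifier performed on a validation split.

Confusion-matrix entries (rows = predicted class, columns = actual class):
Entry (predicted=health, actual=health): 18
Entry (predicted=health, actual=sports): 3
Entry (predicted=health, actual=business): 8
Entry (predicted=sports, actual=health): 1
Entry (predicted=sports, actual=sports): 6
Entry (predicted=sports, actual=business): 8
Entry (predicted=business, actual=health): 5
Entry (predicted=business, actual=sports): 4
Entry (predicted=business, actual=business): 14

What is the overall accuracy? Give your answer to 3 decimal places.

0.567

Accuracy = trace / total = (18+6+14=38) / 67 = 38/67 = 0.567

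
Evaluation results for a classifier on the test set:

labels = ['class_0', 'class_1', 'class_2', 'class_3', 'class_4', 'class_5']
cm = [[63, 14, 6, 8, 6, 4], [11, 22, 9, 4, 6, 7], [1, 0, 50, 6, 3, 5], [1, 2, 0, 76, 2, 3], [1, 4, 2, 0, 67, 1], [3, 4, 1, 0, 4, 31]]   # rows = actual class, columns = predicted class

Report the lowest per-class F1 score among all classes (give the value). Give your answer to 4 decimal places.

Per-class F1 score (2·TP/(2·TP+FP+FN)):
  class_0: TP=63, FP=11+1+1+1+3=17, FN=14+6+8+6+4=38 → 126/181 = 0.69613
  class_1: TP=22, FP=14+0+2+4+4=24, FN=11+9+4+6+7=37 → 44/105 = 0.41905
  class_2: TP=50, FP=6+9+0+2+1=18, FN=1+0+6+3+5=15 → 100/133 = 0.75188
  class_3: TP=76, FP=8+4+6+0+0=18, FN=1+2+0+2+3=8 → 152/178 = 0.85393
  class_4: TP=67, FP=6+6+3+2+4=21, FN=1+4+2+0+1=8 → 134/163 = 0.82209
  class_5: TP=31, FP=4+7+5+3+1=20, FN=3+4+1+0+4=12 → 62/94 = 0.65957
Lowest is class 'class_1' with F1 score = 0.4190.

0.4190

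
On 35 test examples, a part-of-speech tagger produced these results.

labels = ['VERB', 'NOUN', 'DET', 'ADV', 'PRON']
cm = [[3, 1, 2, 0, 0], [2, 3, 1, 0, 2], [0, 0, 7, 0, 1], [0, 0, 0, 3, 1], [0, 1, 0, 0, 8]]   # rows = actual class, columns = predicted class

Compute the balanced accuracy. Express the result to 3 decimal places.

0.678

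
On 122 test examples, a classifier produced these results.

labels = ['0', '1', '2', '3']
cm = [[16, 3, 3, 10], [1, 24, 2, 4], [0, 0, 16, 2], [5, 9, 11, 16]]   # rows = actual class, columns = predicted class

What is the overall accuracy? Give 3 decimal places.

0.590

Accuracy = trace / total = (16+24+16+16=72) / 122 = 72/122 = 0.590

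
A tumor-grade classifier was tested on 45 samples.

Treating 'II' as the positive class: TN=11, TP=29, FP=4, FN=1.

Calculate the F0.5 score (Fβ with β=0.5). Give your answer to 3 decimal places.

0.895

Fβ = (1+β²)·TP / ((1+β²)·TP + β²·FN + FP), with β²=1/4
= 1.25·29 / (1.25·29 + 0.25·1 + 4) = 0.895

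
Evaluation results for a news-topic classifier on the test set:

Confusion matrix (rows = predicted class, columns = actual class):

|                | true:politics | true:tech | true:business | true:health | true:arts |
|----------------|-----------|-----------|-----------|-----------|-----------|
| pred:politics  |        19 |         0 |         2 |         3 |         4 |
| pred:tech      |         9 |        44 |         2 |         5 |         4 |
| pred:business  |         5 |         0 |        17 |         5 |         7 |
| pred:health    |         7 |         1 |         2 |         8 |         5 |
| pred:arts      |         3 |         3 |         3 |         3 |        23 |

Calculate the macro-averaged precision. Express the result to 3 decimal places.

Per-class precision (TP/(TP+FP)):
  politics: TP=19, FP=0+2+3+4=9 → 19/28 = 0.6786
  tech: TP=44, FP=9+2+5+4=20 → 44/64 = 0.6875
  business: TP=17, FP=5+0+5+7=17 → 17/34 = 0.5000
  health: TP=8, FP=7+1+2+5=15 → 8/23 = 0.3478
  arts: TP=23, FP=3+3+3+3=12 → 23/35 = 0.6571
Macro-precision = mean = (0.6786 + 0.6875 + 0.5000 + 0.3478 + 0.6571) / 5 = 0.574

0.574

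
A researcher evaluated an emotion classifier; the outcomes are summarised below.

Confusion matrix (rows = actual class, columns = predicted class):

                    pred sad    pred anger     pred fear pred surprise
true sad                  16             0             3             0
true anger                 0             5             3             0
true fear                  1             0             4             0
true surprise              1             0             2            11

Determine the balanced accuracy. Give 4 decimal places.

0.7632

Balanced accuracy = mean of per-class recall.
  sad: recall = 16/19 = 0.84211
  anger: recall = 5/8 = 0.62500
  fear: recall = 4/5 = 0.80000
  surprise: recall = 11/14 = 0.78571
Mean = (0.84211 + 0.62500 + 0.80000 + 0.78571) / 4 = 0.7632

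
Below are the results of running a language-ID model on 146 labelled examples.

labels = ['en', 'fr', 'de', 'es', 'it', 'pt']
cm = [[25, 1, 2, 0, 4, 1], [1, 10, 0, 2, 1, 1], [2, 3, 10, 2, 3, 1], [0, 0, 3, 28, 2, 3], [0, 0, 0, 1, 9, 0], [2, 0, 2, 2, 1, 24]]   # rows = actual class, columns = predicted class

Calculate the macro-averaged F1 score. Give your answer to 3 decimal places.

Per-class F1 score (2·TP/(2·TP+FP+FN)):
  en: TP=25, FP=1+2+0+0+2=5, FN=1+2+0+4+1=8 → 50/63 = 0.7937
  fr: TP=10, FP=1+3+0+0+0=4, FN=1+0+2+1+1=5 → 20/29 = 0.6897
  de: TP=10, FP=2+0+3+0+2=7, FN=2+3+2+3+1=11 → 20/38 = 0.5263
  es: TP=28, FP=0+2+2+1+2=7, FN=0+0+3+2+3=8 → 56/71 = 0.7887
  it: TP=9, FP=4+1+3+2+1=11, FN=0+0+0+1+0=1 → 18/30 = 0.6000
  pt: TP=24, FP=1+1+1+3+0=6, FN=2+0+2+2+1=7 → 48/61 = 0.7869
Macro-F1 score = mean = (0.7937 + 0.6897 + 0.5263 + 0.7887 + 0.6000 + 0.7869) / 6 = 0.698

0.698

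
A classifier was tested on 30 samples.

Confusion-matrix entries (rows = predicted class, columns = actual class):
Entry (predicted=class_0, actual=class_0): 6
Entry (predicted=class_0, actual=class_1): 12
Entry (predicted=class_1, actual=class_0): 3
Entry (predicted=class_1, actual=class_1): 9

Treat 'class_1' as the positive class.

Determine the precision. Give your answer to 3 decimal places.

0.750

Precision = TP/(TP+FP) = 9/(9+3) = 9/12 = 0.750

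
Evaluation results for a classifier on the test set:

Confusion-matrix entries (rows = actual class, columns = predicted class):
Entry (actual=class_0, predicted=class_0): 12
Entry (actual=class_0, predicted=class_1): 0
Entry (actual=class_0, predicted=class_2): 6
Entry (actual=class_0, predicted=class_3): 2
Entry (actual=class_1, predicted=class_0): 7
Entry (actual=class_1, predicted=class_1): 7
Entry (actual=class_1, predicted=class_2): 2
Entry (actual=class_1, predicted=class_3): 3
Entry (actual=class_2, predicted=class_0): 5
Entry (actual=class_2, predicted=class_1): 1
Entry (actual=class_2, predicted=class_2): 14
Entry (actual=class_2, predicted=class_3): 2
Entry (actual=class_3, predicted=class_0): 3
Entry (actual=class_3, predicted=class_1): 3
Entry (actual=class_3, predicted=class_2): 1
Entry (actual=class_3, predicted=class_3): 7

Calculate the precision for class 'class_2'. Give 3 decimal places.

0.609

Treat 'class_2' as positive and all other classes as negative.
precision = TP/(TP+FP).
class_2: TP=14, FP=6+2+1=9 → 14/23 = 0.6087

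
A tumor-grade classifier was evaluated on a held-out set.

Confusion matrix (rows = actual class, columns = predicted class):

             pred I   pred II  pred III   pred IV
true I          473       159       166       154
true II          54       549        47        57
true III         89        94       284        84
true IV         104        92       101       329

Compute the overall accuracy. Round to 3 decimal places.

0.577

Accuracy = trace / total = (473+549+284+329=1635) / 2836 = 1635/2836 = 0.577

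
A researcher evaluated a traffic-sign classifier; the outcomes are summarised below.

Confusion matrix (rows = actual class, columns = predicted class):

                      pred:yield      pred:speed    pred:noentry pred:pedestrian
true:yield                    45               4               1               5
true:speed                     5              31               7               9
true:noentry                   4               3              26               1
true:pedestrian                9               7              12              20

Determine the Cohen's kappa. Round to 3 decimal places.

Observed agreement pₒ = trace/N = 122/189 = 0.6455
Expected agreement pₑ = Σ (rowᵢ·colᵢ)/N² = (55·63 + 52·45 + 34·46 + 48·35)/189² = 0.2533
κ = (pₒ − pₑ)/(1 − pₑ) = (0.6455 − 0.2533)/(1 − 0.2533) = 0.525

0.525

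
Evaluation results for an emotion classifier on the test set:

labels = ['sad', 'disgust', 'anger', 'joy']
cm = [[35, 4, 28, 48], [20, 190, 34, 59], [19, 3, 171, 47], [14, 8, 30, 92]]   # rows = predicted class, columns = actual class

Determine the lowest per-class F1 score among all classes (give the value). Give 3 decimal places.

0.345

Per-class F1 score (2·TP/(2·TP+FP+FN)):
  sad: TP=35, FP=4+28+48=80, FN=20+19+14=53 → 70/203 = 0.3448
  disgust: TP=190, FP=20+34+59=113, FN=4+3+8=15 → 380/508 = 0.7480
  anger: TP=171, FP=19+3+47=69, FN=28+34+30=92 → 342/503 = 0.6799
  joy: TP=92, FP=14+8+30=52, FN=48+59+47=154 → 184/390 = 0.4718
Lowest is class 'sad' with F1 score = 0.345.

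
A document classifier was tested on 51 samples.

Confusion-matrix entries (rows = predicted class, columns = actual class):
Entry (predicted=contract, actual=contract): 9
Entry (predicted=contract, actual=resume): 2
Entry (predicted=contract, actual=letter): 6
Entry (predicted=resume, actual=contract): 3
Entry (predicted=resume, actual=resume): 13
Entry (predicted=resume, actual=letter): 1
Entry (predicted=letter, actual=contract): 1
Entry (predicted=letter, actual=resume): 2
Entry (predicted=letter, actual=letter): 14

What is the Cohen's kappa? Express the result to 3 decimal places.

Observed agreement pₒ = trace/N = 36/51 = 0.7059
Expected agreement pₑ = Σ (rowᵢ·colᵢ)/N² = (13·17 + 17·17 + 21·17)/51² = 0.3333
κ = (pₒ − pₑ)/(1 − pₑ) = (0.7059 − 0.3333)/(1 − 0.3333) = 0.559

0.559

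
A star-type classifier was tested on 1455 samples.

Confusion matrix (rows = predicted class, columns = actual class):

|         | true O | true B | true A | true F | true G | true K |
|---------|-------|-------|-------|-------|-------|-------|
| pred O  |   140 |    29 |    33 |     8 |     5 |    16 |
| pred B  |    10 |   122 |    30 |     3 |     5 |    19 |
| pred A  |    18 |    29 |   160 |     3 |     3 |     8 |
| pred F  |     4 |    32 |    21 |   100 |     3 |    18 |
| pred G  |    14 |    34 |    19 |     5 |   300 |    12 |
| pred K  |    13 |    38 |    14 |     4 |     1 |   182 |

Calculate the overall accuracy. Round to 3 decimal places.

0.690

Accuracy = trace / total = (140+122+160+100+300+182=1004) / 1455 = 1004/1455 = 0.690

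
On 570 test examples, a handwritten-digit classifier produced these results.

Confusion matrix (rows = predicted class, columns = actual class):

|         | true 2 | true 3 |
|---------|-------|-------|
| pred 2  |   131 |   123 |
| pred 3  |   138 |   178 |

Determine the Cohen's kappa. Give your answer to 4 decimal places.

0.0786

Observed agreement pₒ = trace/N = 309/570 = 0.54211
Expected agreement pₑ = Σ (rowᵢ·colᵢ)/N² = (269·254 + 301·316)/570² = 0.50305
κ = (pₒ − pₑ)/(1 − pₑ) = (0.54211 − 0.50305)/(1 − 0.50305) = 0.0786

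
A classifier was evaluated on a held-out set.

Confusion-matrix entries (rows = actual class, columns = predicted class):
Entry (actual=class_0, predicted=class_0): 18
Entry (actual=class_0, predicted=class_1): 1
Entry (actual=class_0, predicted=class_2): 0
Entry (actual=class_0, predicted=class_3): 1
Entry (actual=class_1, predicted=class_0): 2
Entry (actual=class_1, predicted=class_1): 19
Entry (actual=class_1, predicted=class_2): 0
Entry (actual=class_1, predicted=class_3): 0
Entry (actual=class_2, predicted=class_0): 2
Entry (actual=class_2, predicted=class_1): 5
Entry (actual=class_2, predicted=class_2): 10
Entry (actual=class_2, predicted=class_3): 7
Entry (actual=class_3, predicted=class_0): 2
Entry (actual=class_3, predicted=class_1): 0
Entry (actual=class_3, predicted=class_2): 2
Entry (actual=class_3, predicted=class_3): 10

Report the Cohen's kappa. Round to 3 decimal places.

0.630

Observed agreement pₒ = trace/N = 57/79 = 0.7215
Expected agreement pₑ = Σ (rowᵢ·colᵢ)/N² = (20·24 + 21·25 + 24·12 + 14·18)/79² = 0.2476
κ = (pₒ − pₑ)/(1 − pₑ) = (0.7215 − 0.2476)/(1 − 0.2476) = 0.630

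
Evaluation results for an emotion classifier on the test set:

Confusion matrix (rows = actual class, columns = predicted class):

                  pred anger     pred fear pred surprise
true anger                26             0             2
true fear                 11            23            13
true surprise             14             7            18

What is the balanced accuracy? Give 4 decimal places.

0.6265

Balanced accuracy = mean of per-class recall.
  anger: recall = 26/28 = 0.92857
  fear: recall = 23/47 = 0.48936
  surprise: recall = 18/39 = 0.46154
Mean = (0.92857 + 0.48936 + 0.46154) / 3 = 0.6265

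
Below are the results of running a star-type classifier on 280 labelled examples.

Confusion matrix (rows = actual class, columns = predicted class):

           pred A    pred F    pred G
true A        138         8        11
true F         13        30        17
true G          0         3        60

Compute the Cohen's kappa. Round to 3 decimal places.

Observed agreement pₒ = trace/N = 228/280 = 0.8143
Expected agreement pₑ = Σ (rowᵢ·colᵢ)/N² = (157·151 + 60·41 + 63·88)/280² = 0.4045
κ = (pₒ − pₑ)/(1 − pₑ) = (0.8143 − 0.4045)/(1 − 0.4045) = 0.688

0.688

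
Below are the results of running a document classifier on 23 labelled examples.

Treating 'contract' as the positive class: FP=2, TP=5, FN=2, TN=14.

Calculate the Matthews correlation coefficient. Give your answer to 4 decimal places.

MCC = (TP·TN − FP·FN) / √((TP+FP)(TP+FN)(TN+FP)(TN+FN))
Numerator = 5·14 − 2·2 = 66
Denominator = √(7·7·16·16) = √12544 = 112.0000
MCC = 66 / 112.0000 = 0.5893

0.5893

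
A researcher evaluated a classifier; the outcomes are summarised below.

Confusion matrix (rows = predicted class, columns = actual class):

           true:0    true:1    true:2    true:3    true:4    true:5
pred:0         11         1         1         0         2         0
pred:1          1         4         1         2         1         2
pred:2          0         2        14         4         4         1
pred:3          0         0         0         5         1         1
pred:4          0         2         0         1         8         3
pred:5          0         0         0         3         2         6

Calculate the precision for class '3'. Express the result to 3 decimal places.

0.714

Treat '3' as positive and all other classes as negative.
precision = TP/(TP+FP).
3: TP=5, FP=0+0+0+1+1=2 → 5/7 = 0.7143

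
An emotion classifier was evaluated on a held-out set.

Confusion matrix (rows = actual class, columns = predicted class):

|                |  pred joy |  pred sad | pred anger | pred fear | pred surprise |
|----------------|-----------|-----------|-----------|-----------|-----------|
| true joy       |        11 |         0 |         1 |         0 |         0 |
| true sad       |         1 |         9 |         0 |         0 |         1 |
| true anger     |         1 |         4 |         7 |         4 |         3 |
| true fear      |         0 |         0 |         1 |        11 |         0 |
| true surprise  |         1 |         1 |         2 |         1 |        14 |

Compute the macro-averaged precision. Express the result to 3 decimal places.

0.706

Per-class precision (TP/(TP+FP)):
  joy: TP=11, FP=1+1+0+1=3 → 11/14 = 0.7857
  sad: TP=9, FP=0+4+0+1=5 → 9/14 = 0.6429
  anger: TP=7, FP=1+0+1+2=4 → 7/11 = 0.6364
  fear: TP=11, FP=0+0+4+1=5 → 11/16 = 0.6875
  surprise: TP=14, FP=0+1+3+0=4 → 14/18 = 0.7778
Macro-precision = mean = (0.7857 + 0.6429 + 0.6364 + 0.6875 + 0.7778) / 5 = 0.706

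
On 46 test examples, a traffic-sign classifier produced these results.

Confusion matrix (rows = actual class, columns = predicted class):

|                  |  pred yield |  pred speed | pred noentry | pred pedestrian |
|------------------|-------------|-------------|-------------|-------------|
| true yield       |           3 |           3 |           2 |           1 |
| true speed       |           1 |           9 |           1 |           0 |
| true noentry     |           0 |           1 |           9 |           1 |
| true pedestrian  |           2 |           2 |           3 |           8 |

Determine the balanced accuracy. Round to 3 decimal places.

0.626

Balanced accuracy = mean of per-class recall.
  yield: recall = 3/9 = 0.3333
  speed: recall = 9/11 = 0.8182
  noentry: recall = 9/11 = 0.8182
  pedestrian: recall = 8/15 = 0.5333
Mean = (0.3333 + 0.8182 + 0.8182 + 0.5333) / 4 = 0.626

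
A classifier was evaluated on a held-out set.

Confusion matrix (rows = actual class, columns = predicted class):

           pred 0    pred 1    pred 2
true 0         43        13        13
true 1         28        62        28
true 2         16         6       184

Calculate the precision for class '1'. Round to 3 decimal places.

0.765

Treat '1' as positive and all other classes as negative.
precision = TP/(TP+FP).
1: TP=62, FP=13+6=19 → 62/81 = 0.7654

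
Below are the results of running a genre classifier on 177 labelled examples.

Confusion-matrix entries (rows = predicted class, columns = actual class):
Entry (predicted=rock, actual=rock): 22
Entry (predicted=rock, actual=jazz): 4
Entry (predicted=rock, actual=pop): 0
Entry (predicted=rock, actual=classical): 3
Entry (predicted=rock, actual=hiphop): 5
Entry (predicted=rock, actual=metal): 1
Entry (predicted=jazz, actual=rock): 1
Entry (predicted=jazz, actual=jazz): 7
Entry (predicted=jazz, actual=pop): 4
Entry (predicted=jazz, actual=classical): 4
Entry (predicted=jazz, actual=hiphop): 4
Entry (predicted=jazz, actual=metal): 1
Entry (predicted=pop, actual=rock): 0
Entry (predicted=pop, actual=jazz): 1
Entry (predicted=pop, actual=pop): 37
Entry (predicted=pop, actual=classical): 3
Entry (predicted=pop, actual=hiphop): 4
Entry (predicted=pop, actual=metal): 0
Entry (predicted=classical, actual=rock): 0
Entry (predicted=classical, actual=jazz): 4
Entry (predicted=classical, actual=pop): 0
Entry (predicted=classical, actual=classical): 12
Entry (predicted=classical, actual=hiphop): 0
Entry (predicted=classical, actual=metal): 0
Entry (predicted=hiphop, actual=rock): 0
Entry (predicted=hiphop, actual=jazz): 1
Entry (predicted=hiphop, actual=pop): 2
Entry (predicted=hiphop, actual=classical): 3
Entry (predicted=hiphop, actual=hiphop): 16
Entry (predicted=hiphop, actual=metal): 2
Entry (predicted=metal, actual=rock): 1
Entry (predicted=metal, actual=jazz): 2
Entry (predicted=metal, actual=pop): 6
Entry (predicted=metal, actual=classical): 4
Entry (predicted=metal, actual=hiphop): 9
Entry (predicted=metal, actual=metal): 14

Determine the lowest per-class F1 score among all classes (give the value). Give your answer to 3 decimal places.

0.350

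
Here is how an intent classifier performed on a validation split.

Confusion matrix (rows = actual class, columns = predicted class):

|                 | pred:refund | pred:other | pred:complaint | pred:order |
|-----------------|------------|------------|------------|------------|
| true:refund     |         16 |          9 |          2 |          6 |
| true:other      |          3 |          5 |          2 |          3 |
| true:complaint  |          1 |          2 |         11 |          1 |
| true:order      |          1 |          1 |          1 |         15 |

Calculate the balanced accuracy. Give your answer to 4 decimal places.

0.6090

Balanced accuracy = mean of per-class recall.
  refund: recall = 16/33 = 0.48485
  other: recall = 5/13 = 0.38462
  complaint: recall = 11/15 = 0.73333
  order: recall = 15/18 = 0.83333
Mean = (0.48485 + 0.38462 + 0.73333 + 0.83333) / 4 = 0.6090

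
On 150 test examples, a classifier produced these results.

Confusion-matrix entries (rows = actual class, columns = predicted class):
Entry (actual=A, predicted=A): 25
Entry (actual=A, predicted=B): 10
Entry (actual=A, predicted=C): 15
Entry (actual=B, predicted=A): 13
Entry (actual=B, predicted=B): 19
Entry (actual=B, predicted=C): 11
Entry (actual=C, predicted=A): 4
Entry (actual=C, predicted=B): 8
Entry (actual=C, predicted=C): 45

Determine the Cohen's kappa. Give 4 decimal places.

Observed agreement pₒ = trace/N = 89/150 = 0.59333
Expected agreement pₑ = Σ (rowᵢ·colᵢ)/N² = (50·42 + 43·37 + 57·71)/150² = 0.34391
κ = (pₒ − pₑ)/(1 − pₑ) = (0.59333 − 0.34391)/(1 − 0.34391) = 0.3802

0.3802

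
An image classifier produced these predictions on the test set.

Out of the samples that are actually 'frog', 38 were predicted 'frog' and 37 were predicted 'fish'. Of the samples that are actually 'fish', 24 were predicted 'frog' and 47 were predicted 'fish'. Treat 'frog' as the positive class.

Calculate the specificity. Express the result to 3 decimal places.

0.662

Specificity = TN/(TN+FP) = 47/(47+24) = 0.662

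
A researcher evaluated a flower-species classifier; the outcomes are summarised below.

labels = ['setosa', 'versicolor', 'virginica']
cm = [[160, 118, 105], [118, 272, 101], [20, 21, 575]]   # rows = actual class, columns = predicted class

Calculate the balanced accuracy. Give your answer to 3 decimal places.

Balanced accuracy = mean of per-class recall.
  setosa: recall = 160/383 = 0.4178
  versicolor: recall = 272/491 = 0.5540
  virginica: recall = 575/616 = 0.9334
Mean = (0.4178 + 0.5540 + 0.9334) / 3 = 0.635

0.635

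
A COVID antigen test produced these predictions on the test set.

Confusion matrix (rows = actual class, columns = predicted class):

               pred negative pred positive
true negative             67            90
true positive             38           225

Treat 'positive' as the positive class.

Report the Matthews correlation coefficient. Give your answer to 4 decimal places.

0.3154

MCC = (TP·TN − FP·FN) / √((TP+FP)(TP+FN)(TN+FP)(TN+FN))
Numerator = 225·67 − 90·38 = 11655
Denominator = √(315·263·157·105) = √1365699825 = 36955.3761
MCC = 11655 / 36955.3761 = 0.3154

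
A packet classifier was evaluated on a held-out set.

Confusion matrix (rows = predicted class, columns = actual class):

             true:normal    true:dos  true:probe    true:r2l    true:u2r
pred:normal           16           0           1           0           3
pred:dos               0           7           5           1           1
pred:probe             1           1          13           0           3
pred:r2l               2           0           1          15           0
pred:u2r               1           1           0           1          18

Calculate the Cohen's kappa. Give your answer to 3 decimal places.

Observed agreement pₒ = trace/N = 69/91 = 0.7582
Expected agreement pₑ = Σ (rowᵢ·colᵢ)/N² = (20·20 + 9·14 + 20·18 + 17·18 + 25·21)/91² = 0.2073
κ = (pₒ − pₑ)/(1 − pₑ) = (0.7582 − 0.2073)/(1 − 0.2073) = 0.695

0.695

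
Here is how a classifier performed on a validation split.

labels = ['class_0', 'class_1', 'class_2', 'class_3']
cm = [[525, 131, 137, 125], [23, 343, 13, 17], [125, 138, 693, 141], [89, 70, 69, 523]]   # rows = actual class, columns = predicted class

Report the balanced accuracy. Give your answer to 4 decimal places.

Balanced accuracy = mean of per-class recall.
  class_0: recall = 525/918 = 0.57190
  class_1: recall = 343/396 = 0.86616
  class_2: recall = 693/1097 = 0.63172
  class_3: recall = 523/751 = 0.69640
Mean = (0.57190 + 0.86616 + 0.63172 + 0.69640) / 4 = 0.6915

0.6915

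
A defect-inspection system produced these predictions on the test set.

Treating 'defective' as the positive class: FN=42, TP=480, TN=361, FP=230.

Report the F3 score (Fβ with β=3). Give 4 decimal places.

0.8876

Fβ = (1+β²)·TP / ((1+β²)·TP + β²·FN + FP), with β²=9
= 10·480 / (10·480 + 9·42 + 230) = 0.8876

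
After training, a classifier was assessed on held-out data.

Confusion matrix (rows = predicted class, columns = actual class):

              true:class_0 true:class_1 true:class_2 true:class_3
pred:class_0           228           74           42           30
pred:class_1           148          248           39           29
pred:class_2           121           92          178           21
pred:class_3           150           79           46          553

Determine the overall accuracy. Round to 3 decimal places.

0.581

Accuracy = trace / total = (228+248+178+553=1207) / 2078 = 1207/2078 = 0.581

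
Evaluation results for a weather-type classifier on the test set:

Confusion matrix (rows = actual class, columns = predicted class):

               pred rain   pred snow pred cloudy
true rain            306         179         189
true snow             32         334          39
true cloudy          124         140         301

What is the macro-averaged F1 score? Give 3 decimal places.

Per-class F1 score (2·TP/(2·TP+FP+FN)):
  rain: TP=306, FP=32+124=156, FN=179+189=368 → 612/1136 = 0.5387
  snow: TP=334, FP=179+140=319, FN=32+39=71 → 668/1058 = 0.6314
  cloudy: TP=301, FP=189+39=228, FN=124+140=264 → 602/1094 = 0.5503
Macro-F1 score = mean = (0.5387 + 0.6314 + 0.5503) / 3 = 0.573

0.573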